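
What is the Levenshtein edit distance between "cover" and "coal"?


Word 1: "cover" (length 5)
Word 2: "coal" (length 4)
One optimal edit sequence (insert/delete/substitute each cost 1):
  1. keep 'c'
  2. keep 'o'
  3. delete 'v'  (+1)
  4. substitute 'e' -> 'a'  (+1)
  5. substitute 'r' -> 'l'  (+1)
Total edit operations: 3
Edit distance = 3


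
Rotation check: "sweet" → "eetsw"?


Word: "sweet", Candidate: "eetsw"
Method: check if candidate is substring of word+word
"sweetsweet" contains "eetsw"? Yes
Is rotation = Yes


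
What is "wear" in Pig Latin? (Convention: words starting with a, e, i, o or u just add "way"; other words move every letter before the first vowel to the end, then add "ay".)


Word: "wear"
Starts with consonant(s) → move to end, add 'ay'
Consonant cluster: "w"
Pig Latin = "earway"


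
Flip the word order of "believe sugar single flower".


Original: "believe sugar single flower"
Words (1..n): believe | sugar | single | flower
Reversed (n..1): flower | single | sugar | believe
Result = "flower single sugar believe"


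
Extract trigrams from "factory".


Word: "factory" (length 7)
Number of trigrams = 7 - 3 + 1 = 5
  Position 0: "fac"
  Position 1: "act"
  Position 2: "cto"
  Position 3: "tor"
  Position 4: "ory"
Trigrams = "fac", "act", "cto", "tor", "ory"


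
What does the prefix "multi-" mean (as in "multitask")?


Prefix: multi-
As in: multitask -> multi- + task
Meaning = many


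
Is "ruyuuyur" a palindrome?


Word: "ruyuuyur"
Reversed: "ruyuuyur"
Forward == Backward? ruyuuyur == ruyuuyur
Palindrome = Yes


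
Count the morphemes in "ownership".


Word: "ownership"
Morphemes: own | -er | -ship
Each morpheme carries meaning
= 3 morphemes


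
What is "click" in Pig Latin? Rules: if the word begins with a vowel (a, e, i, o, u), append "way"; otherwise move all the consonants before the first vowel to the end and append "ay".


Word: "click"
Starts with consonant(s) → move to end, add 'ay'
Consonant cluster: "cl"
Pig Latin = "ickclay"


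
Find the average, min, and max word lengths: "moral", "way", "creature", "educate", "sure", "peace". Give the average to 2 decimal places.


Lengths: "moral"=5, "way"=3, "creature"=8, "educate"=7, "sure"=4, "peace"=5
Sum = 32, Count = 6
Average = 32/6 = 5.33
= avg=5.33, min=3, max=8


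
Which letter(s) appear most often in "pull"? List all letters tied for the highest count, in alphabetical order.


Word: "pull"
Letter counts:
  'l': 2
  'p': 1
  'u': 1
Maximum count = 2
Most frequent = 'l' (2 times each)


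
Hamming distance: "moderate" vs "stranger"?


Comparing character by character (same length = 8):
  Pos 0: 'm' vs 's' !=
  Pos 1: 'o' vs 't' !=
  Pos 2: 'd' vs 'r' !=
  Pos 3: 'e' vs 'a' !=
  Pos 4: 'r' vs 'n' !=
  Pos 5: 'a' vs 'g' !=
  Pos 6: 't' vs 'e' !=
  Pos 7: 'e' vs 'r' !=
Hamming distance = 8


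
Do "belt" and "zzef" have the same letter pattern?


Pattern of "belt": [0, 1, 2, 3]
Pattern of "zzef": [0, 0, 1, 2]
Patterns do not match
Same pattern = No


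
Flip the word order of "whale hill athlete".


Original: "whale hill athlete"
Words (1..n): whale | hill | athlete
Reversed (n..1): athlete | hill | whale
Result = "athlete hill whale"


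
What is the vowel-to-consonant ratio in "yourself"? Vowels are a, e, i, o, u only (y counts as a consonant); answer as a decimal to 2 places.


Word: "yourself"
Vowels (a,e,i,o,u): 3
Consonants: 5
Ratio = 3/5
= 0.60


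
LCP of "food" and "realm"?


Word 1: "food"
Word 2: "realm"
Comparing from start:
  Pos 0: 'f' != 'r' (stop)
LCP = "" (length 0)


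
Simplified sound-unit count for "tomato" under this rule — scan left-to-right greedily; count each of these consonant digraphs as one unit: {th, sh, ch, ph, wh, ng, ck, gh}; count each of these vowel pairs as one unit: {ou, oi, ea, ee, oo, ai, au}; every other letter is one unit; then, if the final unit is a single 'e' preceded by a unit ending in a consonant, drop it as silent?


Word: "tomato" (6 letters)
Left-to-right scan:
  (1) 't' (letter)
  (2) 'o' (letter)
  (3) 'm' (letter)
  (4) 'a' (letter)
  (5) 't' (letter)
  (6) 'o' (letter)
Units from scan: 6
Sound units = 6 units


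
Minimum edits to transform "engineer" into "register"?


Word 1: "engineer" (length 8)
Word 2: "register" (length 8)
One optimal edit sequence (insert/delete/substitute each cost 1):
  1. substitute 'e' -> 'r'  (+1)
  2. substitute 'n' -> 'e'  (+1)
  3. keep 'g'
  4. keep 'i'
  5. substitute 'n' -> 's'  (+1)
  6. substitute 'e' -> 't'  (+1)
  7. keep 'e'
  8. keep 'r'
Total edit operations: 4
Edit distance = 4


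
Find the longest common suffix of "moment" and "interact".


Word 1: "moment"
Word 2: "interact"
Comparing from end:
  Pos -1: 't' == 't'
  Pos -2: 'n' != 'c' (stop)
LCS = "t" (length 1)


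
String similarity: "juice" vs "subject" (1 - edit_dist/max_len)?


Word 1: "juice" (length 5)
Word 2: "subject" (length 7)
One optimal edit sequence:
  1. substitute 'j' -> 's'  (+1)
  2. keep 'u'
  3. insert 'b'  (+1)
  4. insert 'j'  (+1)
  5. substitute 'i' -> 'e'  (+1)
  6. keep 'c'
  7. substitute 'e' -> 't'  (+1)
Edit distance = 5
Max length = max(5, 7) = 7
Similarity = 1 - 5/7
= 0.2857


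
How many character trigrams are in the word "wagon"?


Word: "wagon" (length 5)
Number of 3-grams = length - 3 + 1 = 5 - 3 + 1
= 3


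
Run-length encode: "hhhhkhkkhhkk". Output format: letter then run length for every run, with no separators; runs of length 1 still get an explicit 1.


String: "hhhhkhkkhhkk"
Scanning for consecutive runs:
  'h' x 4
  'k' x 1
  'h' x 1
  'k' x 2
  'h' x 2
  'k' x 2
RLE = "h4k1h1k2h2k2"


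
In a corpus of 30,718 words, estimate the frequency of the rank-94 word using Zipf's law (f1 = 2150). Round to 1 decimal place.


Zipf's law: f(r) = f(1) / r
f(1) = 2150
f(94) = 2150 / 94
= 22.9 occurrences


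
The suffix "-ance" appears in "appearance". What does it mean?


Suffix: -ance
As in: appearance -> appear + -ance
Meaning = state of


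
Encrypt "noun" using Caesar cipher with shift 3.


Word: "noun"
Shift: 3
Each letter → (letter + shift) mod 26:
  'n' (13) + 3 = 16 → 'q'
  'o' (14) + 3 = 17 → 'r'
  'u' (20) + 3 = 23 → 'x'
  'n' (13) + 3 = 16 → 'q'
Result = "qrxq"


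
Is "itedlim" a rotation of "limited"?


Word: "limited", Candidate: "itedlim"
Method: check if candidate is substring of word+word
"limitedlimited" contains "itedlim"? Yes
Is rotation = Yes


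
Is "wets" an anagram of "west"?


Word 1: "west" → sorted: estw
Word 2: "wets" → sorted: estw
Same letters? estw == estw
Anagram = Yes


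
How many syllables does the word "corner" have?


Word: "corner"
Syllable breakdown: cor / ner
Counting: 2 parts
= 2 syllables


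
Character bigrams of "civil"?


Word: "civil" (length 5)
Number of bigrams = 5 - 2 + 1 = 4
  Position 0: "ci"
  Position 1: "iv"
  Position 2: "vi"
  Position 3: "il"
Bigrams = "ci", "iv", "vi", "il"


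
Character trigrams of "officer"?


Word: "officer" (length 7)
Number of trigrams = 7 - 3 + 1 = 5
  Position 0: "off"
  Position 1: "ffi"
  Position 2: "fic"
  Position 3: "ice"
  Position 4: "cer"
Trigrams = "off", "ffi", "fic", "ice", "cer"


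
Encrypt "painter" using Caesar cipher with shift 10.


Word: "painter"
Shift: 10
Each letter → (letter + shift) mod 26:
  'p' (15) + 10 = 25 → 'z'
  'a' (0) + 10 = 10 → 'k'
  'i' (8) + 10 = 18 → 's'
  'n' (13) + 10 = 23 → 'x'
  't' (19) + 10 = 3 → 'd'
  'e' (4) + 10 = 14 → 'o'
  'r' (17) + 10 = 1 → 'b'
Result = "zksxdob"


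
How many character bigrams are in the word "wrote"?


Word: "wrote" (length 5)
Number of 2-grams = length - 2 + 1 = 5 - 2 + 1
= 4


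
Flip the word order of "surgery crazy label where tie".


Original: "surgery crazy label where tie"
Words (1..n): surgery | crazy | label | where | tie
Reversed (n..1): tie | where | label | crazy | surgery
Result = "tie where label crazy surgery"


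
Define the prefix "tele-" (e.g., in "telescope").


Prefix: tele-
Example: telescope = tele- + scope
Meaning = distant


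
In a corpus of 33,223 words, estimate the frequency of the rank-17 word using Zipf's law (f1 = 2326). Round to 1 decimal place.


Zipf's law: f(r) = f(1) / r
f(1) = 2326
f(17) = 2326 / 17
= 136.8 occurrences


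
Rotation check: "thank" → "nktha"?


Word: "thank", Candidate: "nktha"
Method: check if candidate is substring of word+word
"thankthank" contains "nktha"? Yes
Is rotation = Yes


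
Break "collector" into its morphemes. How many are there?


Word: "collector"
Morphemes: collect / -or
Each morpheme carries meaning
= 2 morphemes


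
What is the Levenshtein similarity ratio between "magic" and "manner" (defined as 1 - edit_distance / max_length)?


Word 1: "magic" (length 5)
Word 2: "manner" (length 6)
One optimal edit sequence:
  1. keep 'm'
  2. keep 'a'
  3. insert 'n'  (+1)
  4. substitute 'g' -> 'n'  (+1)
  5. substitute 'i' -> 'e'  (+1)
  6. substitute 'c' -> 'r'  (+1)
Edit distance = 4
Max length = max(5, 6) = 6
Similarity = 1 - 4/6
= 0.3333


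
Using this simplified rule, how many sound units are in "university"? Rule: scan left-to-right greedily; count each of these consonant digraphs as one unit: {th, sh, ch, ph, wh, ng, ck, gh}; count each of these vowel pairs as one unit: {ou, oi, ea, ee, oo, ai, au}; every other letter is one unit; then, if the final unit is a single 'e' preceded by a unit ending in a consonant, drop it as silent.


Word: "university" (10 letters)
Left-to-right scan:
  [1] 'u' (letter)
  [2] 'n' (letter)
  [3] 'i' (letter)
  [4] 'v' (letter)
  [5] 'e' (letter)
  [6] 'r' (letter)
  [7] 's' (letter)
  [8] 'i' (letter)
  [9] 't' (letter)
  [10] 'y' (letter)
Units from scan: 10
Sound units = 10 units


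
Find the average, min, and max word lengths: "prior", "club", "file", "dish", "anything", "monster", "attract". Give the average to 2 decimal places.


Lengths: "prior"=5, "club"=4, "file"=4, "dish"=4, "anything"=8, "monster"=7, "attract"=7
Sum = 39, Count = 7
Average = 39/7 = 5.57
= avg=5.57, min=4, max=8


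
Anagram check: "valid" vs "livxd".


Word 1: "valid" → sorted: adilv
Word 2: "livxd" → sorted: dilvx
Same letters? adilv != dilvx
Anagram = No


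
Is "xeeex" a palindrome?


Word: "xeeex"
Reversed: "xeeex"
Forward == Backward? xeeex == xeeex
Palindrome = Yes


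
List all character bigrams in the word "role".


Word: "role" (length 4)
Number of bigrams = 4 - 2 + 1 = 3
  Position 0: "ro"
  Position 1: "ol"
  Position 2: "le"
Bigrams = "ro", "ol", "le"


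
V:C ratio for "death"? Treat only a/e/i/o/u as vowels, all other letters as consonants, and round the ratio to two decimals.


Word: "death"
Vowels (a,e,i,o,u): 2
Consonants: 3
Ratio = 2/3
= 0.67


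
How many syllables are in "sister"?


Word: "sister"
Syllable breakdown: sis | ter
Counting: 2 parts
= 2 syllables


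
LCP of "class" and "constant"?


Word 1: "class"
Word 2: "constant"
Comparing from start:
  Pos 0: 'c' == 'c'
  Pos 1: 'l' != 'o' (stop)
LCP = "c" (length 1)


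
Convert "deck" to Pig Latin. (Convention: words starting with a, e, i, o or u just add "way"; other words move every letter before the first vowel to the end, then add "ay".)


Word: "deck"
Starts with consonant(s) → move to end, add 'ay'
Consonant cluster: "d"
Pig Latin = "eckday"


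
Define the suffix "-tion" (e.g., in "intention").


Suffix: -tion
Example: intention (intend + -tion, with a spelling change)
Meaning = act or process


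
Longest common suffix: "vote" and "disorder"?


Word 1: "vote"
Word 2: "disorder"
Comparing from end:
  Pos -1: 'e' != 'r' (stop)
LCS = "" (length 0)


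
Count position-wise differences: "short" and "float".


Comparing character by character (same length = 5):
  Pos 0: 's' vs 'f' !=
  Pos 1: 'h' vs 'l' !=
  Pos 2: 'o' vs 'o' =
  Pos 3: 'r' vs 'a' !=
  Pos 4: 't' vs 't' =
Hamming distance = 3


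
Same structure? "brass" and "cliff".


Pattern of "brass": [0, 1, 2, 3, 3]
Pattern of "cliff": [0, 1, 2, 3, 3]
Patterns match
Same pattern = Yes


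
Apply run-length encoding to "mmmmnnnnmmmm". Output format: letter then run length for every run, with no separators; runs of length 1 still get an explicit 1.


String: "mmmmnnnnmmmm"
Scanning for consecutive runs:
  'm' x 4
  'n' x 4
  'm' x 4
RLE = "m4n4m4"


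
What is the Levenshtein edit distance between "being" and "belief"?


Word 1: "being" (length 5)
Word 2: "belief" (length 6)
One optimal edit sequence (insert/delete/substitute each cost 1):
  1. keep 'b'
  2. keep 'e'
  3. insert 'l'  (+1)
  4. keep 'i'
  5. substitute 'n' -> 'e'  (+1)
  6. substitute 'g' -> 'f'  (+1)
Total edit operations: 3
Edit distance = 3


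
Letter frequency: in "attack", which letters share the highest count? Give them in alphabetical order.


Word: "attack"
Letter counts:
  'a': 2
  'c': 1
  'k': 1
  't': 2
Maximum count = 2
Most frequent = 'a', 't' (2 times each)


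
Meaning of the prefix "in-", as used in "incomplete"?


Prefix: in-
As in: incomplete -> in- + complete
Meaning = not / into


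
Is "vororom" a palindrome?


Word: "vororom"
Reversed: "mororov"
Forward == Backward? vororom != mororov
Palindrome = No


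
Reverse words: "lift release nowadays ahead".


Original: "lift release nowadays ahead"
Words (1..n): lift | release | nowadays | ahead
Reversed (n..1): ahead | nowadays | release | lift
Result = "ahead nowadays release lift"


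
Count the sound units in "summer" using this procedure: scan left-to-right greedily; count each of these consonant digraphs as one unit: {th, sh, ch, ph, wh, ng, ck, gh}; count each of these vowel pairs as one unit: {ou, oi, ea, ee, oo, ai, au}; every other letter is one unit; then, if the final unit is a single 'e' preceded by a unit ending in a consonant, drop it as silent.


Word: "summer" (6 letters)
Left-to-right scan:
  [1] 's' (letter)
  [2] 'u' (letter)
  [3] 'm' (letter)
  [4] 'm' (letter)
  [5] 'e' (letter)
  [6] 'r' (letter)
Units from scan: 6
Sound units = 6 units


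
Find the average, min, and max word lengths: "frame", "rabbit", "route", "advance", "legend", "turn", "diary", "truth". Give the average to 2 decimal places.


Lengths: "frame"=5, "rabbit"=6, "route"=5, "advance"=7, "legend"=6, "turn"=4, "diary"=5, "truth"=5
Sum = 43, Count = 8
Average = 43/8 = 5.38
= avg=5.38, min=4, max=7


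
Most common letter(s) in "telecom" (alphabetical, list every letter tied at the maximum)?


Word: "telecom"
Letter counts:
  'c': 1
  'e': 2
  'l': 1
  'm': 1
  'o': 1
  't': 1
Maximum count = 2
Most frequent = 'e' (2 times each)


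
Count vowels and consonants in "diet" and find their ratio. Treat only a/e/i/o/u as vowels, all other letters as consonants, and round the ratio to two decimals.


Word: "diet"
Vowels (a,e,i,o,u): 2
Consonants: 2
Ratio = 2/2
= 1.00


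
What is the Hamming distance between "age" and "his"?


Comparing character by character (same length = 3):
  Pos 0: 'a' vs 'h' !=
  Pos 1: 'g' vs 'i' !=
  Pos 2: 'e' vs 's' !=
Hamming distance = 3


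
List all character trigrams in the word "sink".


Word: "sink" (length 4)
Number of trigrams = 4 - 3 + 1 = 2
  Position 0: "sin"
  Position 1: "ink"
Trigrams = "sin", "ink"


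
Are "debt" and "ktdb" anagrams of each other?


Word 1: "debt" → sorted: bdet
Word 2: "ktdb" → sorted: bdkt
Same letters? bdet != bdkt
Anagram = No


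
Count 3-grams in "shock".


Word: "shock" (length 5)
Number of 3-grams = length - 3 + 1 = 5 - 3 + 1
= 3


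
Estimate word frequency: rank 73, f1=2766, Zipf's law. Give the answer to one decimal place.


Zipf's law: f(r) = f(1) / r
f(1) = 2766
f(73) = 2766 / 73
= 37.9 occurrences


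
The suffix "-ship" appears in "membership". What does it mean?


Suffix: -ship
Example: membership = member + -ship
Meaning = state / position


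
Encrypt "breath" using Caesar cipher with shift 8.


Word: "breath"
Shift: 8
Each letter → (letter + shift) mod 26:
  'b' (1) + 8 = 9 → 'j'
  'r' (17) + 8 = 25 → 'z'
  'e' (4) + 8 = 12 → 'm'
  'a' (0) + 8 = 8 → 'i'
  't' (19) + 8 = 1 → 'b'
  'h' (7) + 8 = 15 → 'p'
Result = "jzmibp"


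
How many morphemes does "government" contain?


Word: "government"
Morphemes: govern + -ment
Each morpheme carries meaning
= 2 morphemes


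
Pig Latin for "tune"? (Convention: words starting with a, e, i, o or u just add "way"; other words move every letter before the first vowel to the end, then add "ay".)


Word: "tune"
Starts with consonant(s) → move to end, add 'ay'
Consonant cluster: "t"
Pig Latin = "unetay"


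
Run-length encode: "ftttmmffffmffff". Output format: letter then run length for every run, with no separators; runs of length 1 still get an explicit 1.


String: "ftttmmffffmffff"
Scanning for consecutive runs:
  'f' x 1
  't' x 3
  'm' x 2
  'f' x 4
  'm' x 1
  'f' x 4
RLE = "f1t3m2f4m1f4"


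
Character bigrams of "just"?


Word: "just" (length 4)
Number of bigrams = 4 - 2 + 1 = 3
  Position 0: "ju"
  Position 1: "us"
  Position 2: "st"
Bigrams = "ju", "us", "st"


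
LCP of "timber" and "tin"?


Word 1: "timber"
Word 2: "tin"
Comparing from start:
  Pos 0: 't' == 't'
  Pos 1: 'i' == 'i'
  Pos 2: 'm' != 'n' (stop)
LCP = "ti" (length 2)


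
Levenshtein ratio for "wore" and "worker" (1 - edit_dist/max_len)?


Word 1: "wore" (length 4)
Word 2: "worker" (length 6)
One optimal edit sequence:
  1. keep 'w'
  2. keep 'o'
  3. keep 'r'
  4. insert 'k'  (+1)
  5. keep 'e'
  6. insert 'r'  (+1)
Edit distance = 2
Max length = max(4, 6) = 6
Similarity = 1 - 2/6
= 0.6667


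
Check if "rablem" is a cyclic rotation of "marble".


Word: "marble", Candidate: "rablem"
Method: check if candidate is substring of word+word
"marblemarble" contains "rablem"? No
Is rotation = No


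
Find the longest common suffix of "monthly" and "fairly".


Word 1: "monthly"
Word 2: "fairly"
Comparing from end:
  Pos -1: 'y' == 'y'
  Pos -2: 'l' == 'l'
  Pos -3: 'h' != 'r' (stop)
LCS = "ly" (length 2)


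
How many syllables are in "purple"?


Word: "purple"
Syllable breakdown: pur · ple
Counting: 2 parts
= 2 syllables


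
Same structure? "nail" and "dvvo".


Pattern of "nail": [0, 1, 2, 3]
Pattern of "dvvo": [0, 1, 1, 2]
Patterns do not match
Same pattern = No


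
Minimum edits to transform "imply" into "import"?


Word 1: "imply" (length 5)
Word 2: "import" (length 6)
One optimal edit sequence (insert/delete/substitute each cost 1):
  1. keep 'i'
  2. keep 'm'
  3. keep 'p'
  4. insert 'o'  (+1)
  5. substitute 'l' -> 'r'  (+1)
  6. substitute 'y' -> 't'  (+1)
Total edit operations: 3
Edit distance = 3


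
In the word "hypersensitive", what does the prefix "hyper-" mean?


Prefix: hyper-
As in: hypersensitive -> hyper- + sensitive
Meaning = over / excessive


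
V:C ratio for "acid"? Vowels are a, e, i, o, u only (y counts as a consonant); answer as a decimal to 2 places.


Word: "acid"
Vowels (a,e,i,o,u): 2
Consonants: 2
Ratio = 2/2
= 1.00


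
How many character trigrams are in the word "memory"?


Word: "memory" (length 6)
Number of 3-grams = length - 3 + 1 = 6 - 3 + 1
= 4


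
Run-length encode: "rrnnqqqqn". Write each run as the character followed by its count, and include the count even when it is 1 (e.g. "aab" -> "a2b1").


String: "rrnnqqqqn"
Scanning for consecutive runs:
  'r' x 2
  'n' x 2
  'q' x 4
  'n' x 1
RLE = "r2n2q4n1"


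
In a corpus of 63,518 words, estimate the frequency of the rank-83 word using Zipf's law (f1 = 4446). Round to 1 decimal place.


Zipf's law: f(r) = f(1) / r
f(1) = 4446
f(83) = 4446 / 83
= 53.6 occurrences


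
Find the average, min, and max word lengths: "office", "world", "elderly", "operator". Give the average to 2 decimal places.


Lengths: "office"=6, "world"=5, "elderly"=7, "operator"=8
Sum = 26, Count = 4
Average = 26/4 = 6.50
= avg=6.50, min=5, max=8


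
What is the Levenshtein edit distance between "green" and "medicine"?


Word 1: "green" (length 5)
Word 2: "medicine" (length 8)
One optimal edit sequence (insert/delete/substitute each cost 1):
  1. insert 'm'  (+1)
  2. insert 'e'  (+1)
  3. substitute 'g' -> 'd'  (+1)
  4. substitute 'r' -> 'i'  (+1)
  5. substitute 'e' -> 'c'  (+1)
  6. substitute 'e' -> 'i'  (+1)
  7. keep 'n'
  8. insert 'e'  (+1)
Total edit operations: 7
Edit distance = 7


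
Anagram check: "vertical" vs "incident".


Word 1: "vertical" → sorted: aceilrtv
Word 2: "incident" → sorted: cdeiinnt
Same letters? aceilrtv != cdeiinnt
Anagram = No


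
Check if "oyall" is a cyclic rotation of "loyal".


Word: "loyal", Candidate: "oyall"
Method: check if candidate is substring of word+word
"loyalloyal" contains "oyall"? Yes
Is rotation = Yes


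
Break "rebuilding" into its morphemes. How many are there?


Word: "rebuilding"
Morphemes: re- / build / -ing
Each morpheme carries meaning
= 3 morphemes


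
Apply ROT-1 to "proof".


Word: "proof"
Shift: 1
Each letter → (letter + shift) mod 26:
  'p' (15) + 1 = 16 → 'q'
  'r' (17) + 1 = 18 → 's'
  'o' (14) + 1 = 15 → 'p'
  'o' (14) + 1 = 15 → 'p'
  'f' (5) + 1 = 6 → 'g'
Result = "qsppg"


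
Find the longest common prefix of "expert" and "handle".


Word 1: "expert"
Word 2: "handle"
Comparing from start:
  Pos 0: 'e' != 'h' (stop)
LCP = "" (length 0)


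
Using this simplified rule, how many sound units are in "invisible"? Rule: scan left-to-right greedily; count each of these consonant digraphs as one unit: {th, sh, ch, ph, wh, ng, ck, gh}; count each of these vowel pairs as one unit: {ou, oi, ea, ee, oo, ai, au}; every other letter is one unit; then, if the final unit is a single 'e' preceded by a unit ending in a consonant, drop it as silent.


Word: "invisible" (9 letters)
Left-to-right scan:
  1. 'i' (letter)
  2. 'n' (letter)
  3. 'v' (letter)
  4. 'i' (letter)
  5. 's' (letter)
  6. 'i' (letter)
  7. 'b' (letter)
  8. 'l' (letter)
  9. 'e' (letter)
Units from scan: 9
Final unit is 'e' after a consonant -> drop as silent (-1)
Sound units = 8 units


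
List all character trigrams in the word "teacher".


Word: "teacher" (length 7)
Number of trigrams = 7 - 3 + 1 = 5
  Position 0: "tea"
  Position 1: "eac"
  Position 2: "ach"
  Position 3: "che"
  Position 4: "her"
Trigrams = "tea", "eac", "ach", "che", "her"


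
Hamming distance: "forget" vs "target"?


Comparing character by character (same length = 6):
  Pos 0: 'f' vs 't' !=
  Pos 1: 'o' vs 'a' !=
  Pos 2: 'r' vs 'r' =
  Pos 3: 'g' vs 'g' =
  Pos 4: 'e' vs 'e' =
  Pos 5: 't' vs 't' =
Hamming distance = 2


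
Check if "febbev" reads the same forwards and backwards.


Word: "febbev"
Reversed: "vebbef"
Forward == Backward? febbev != vebbef
Palindrome = No


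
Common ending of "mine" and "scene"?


Word 1: "mine"
Word 2: "scene"
Comparing from end:
  Pos -1: 'e' == 'e'
  Pos -2: 'n' == 'n'
  Pos -3: 'i' != 'e' (stop)
LCS = "ne" (length 2)


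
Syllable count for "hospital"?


Word: "hospital"
Syllable breakdown: hos / pi / tal
Counting: 3 parts
= 3 syllables


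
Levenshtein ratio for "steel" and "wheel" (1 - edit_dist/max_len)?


Word 1: "steel" (length 5)
Word 2: "wheel" (length 5)
One optimal edit sequence:
  1. substitute 's' -> 'w'  (+1)
  2. substitute 't' -> 'h'  (+1)
  3. keep 'e'
  4. keep 'e'
  5. keep 'l'
Edit distance = 2
Max length = max(5, 5) = 5
Similarity = 1 - 2/5
= 0.6000


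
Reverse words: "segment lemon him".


Original: "segment lemon him"
Words (1..n): segment | lemon | him
Reversed (n..1): him | lemon | segment
Result = "him lemon segment"


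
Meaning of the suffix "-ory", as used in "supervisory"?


Suffix: -ory
Example: supervisory (supervise + -ory, with a spelling change)
Meaning = relating to / place for


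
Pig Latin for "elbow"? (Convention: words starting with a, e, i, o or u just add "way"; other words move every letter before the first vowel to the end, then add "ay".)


Word: "elbow"
Starts with vowel → add 'way'
Pig Latin = "elbowway"


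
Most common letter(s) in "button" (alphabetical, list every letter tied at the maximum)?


Word: "button"
Letter counts:
  'b': 1
  'n': 1
  'o': 1
  't': 2
  'u': 1
Maximum count = 2
Most frequent = 't' (2 times each)


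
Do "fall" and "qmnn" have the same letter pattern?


Pattern of "fall": [0, 1, 2, 2]
Pattern of "qmnn": [0, 1, 2, 2]
Patterns match
Same pattern = Yes


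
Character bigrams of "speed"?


Word: "speed" (length 5)
Number of bigrams = 5 - 2 + 1 = 4
  Position 0: "sp"
  Position 1: "pe"
  Position 2: "ee"
  Position 3: "ed"
Bigrams = "sp", "pe", "ee", "ed"


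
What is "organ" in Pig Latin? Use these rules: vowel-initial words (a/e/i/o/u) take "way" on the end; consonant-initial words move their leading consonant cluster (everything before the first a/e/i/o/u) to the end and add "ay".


Word: "organ"
Starts with vowel → add 'way'
Pig Latin = "organway"


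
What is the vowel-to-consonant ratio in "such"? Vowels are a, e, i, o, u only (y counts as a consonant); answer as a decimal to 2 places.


Word: "such"
Vowels (a,e,i,o,u): 1
Consonants: 3
Ratio = 1/3
= 0.33


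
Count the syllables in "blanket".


Word: "blanket"
Syllable breakdown: blan-ket
Counting: 2 parts
= 2 syllables


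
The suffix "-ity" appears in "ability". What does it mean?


Suffix: -ity
Example: ability (able + -ity, with a spelling change)
Meaning = quality of


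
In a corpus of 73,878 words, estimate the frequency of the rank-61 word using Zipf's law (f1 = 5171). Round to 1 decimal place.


Zipf's law: f(r) = f(1) / r
f(1) = 5171
f(61) = 5171 / 61
= 84.8 occurrences


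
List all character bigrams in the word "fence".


Word: "fence" (length 5)
Number of bigrams = 5 - 2 + 1 = 4
  Position 0: "fe"
  Position 1: "en"
  Position 2: "nc"
  Position 3: "ce"
Bigrams = "fe", "en", "nc", "ce"


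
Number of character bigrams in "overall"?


Word: "overall" (length 7)
Number of 2-grams = length - 2 + 1 = 7 - 2 + 1
= 6


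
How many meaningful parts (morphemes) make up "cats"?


Word: "cats"
Morphemes: cat / -s
Each morpheme carries meaning
= 2 morphemes


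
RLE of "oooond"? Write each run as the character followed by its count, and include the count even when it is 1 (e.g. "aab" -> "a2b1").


String: "oooond"
Scanning for consecutive runs:
  'o' x 4
  'n' x 1
  'd' x 1
RLE = "o4n1d1"


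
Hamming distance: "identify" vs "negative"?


Comparing character by character (same length = 8):
  Pos 0: 'i' vs 'n' !=
  Pos 1: 'd' vs 'e' !=
  Pos 2: 'e' vs 'g' !=
  Pos 3: 'n' vs 'a' !=
  Pos 4: 't' vs 't' =
  Pos 5: 'i' vs 'i' =
  Pos 6: 'f' vs 'v' !=
  Pos 7: 'y' vs 'e' !=
Hamming distance = 6


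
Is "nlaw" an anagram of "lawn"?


Word 1: "lawn" → sorted: alnw
Word 2: "nlaw" → sorted: alnw
Same letters? alnw == alnw
Anagram = Yes


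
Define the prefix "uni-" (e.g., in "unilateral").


Prefix: uni-
Example: unilateral = uni- + lateral
Meaning = one


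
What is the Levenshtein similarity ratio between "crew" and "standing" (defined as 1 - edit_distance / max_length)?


Word 1: "crew" (length 4)
Word 2: "standing" (length 8)
One optimal edit sequence:
  1. insert 's'  (+1)
  2. insert 't'  (+1)
  3. insert 'a'  (+1)
  4. insert 'n'  (+1)
  5. substitute 'c' -> 'd'  (+1)
  6. substitute 'r' -> 'i'  (+1)
  7. substitute 'e' -> 'n'  (+1)
  8. substitute 'w' -> 'g'  (+1)
Edit distance = 8
Max length = max(4, 8) = 8
Similarity = 1 - 8/8
= 0.0000


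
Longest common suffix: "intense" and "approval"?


Word 1: "intense"
Word 2: "approval"
Comparing from end:
  Pos -1: 'e' != 'l' (stop)
LCS = "" (length 0)


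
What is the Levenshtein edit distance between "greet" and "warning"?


Word 1: "greet" (length 5)
Word 2: "warning" (length 7)
One optimal edit sequence (insert/delete/substitute each cost 1):
  1. insert 'w'  (+1)
  2. substitute 'g' -> 'a'  (+1)
  3. keep 'r'
  4. insert 'n'  (+1)
  5. substitute 'e' -> 'i'  (+1)
  6. substitute 'e' -> 'n'  (+1)
  7. substitute 't' -> 'g'  (+1)
Total edit operations: 6
Edit distance = 6


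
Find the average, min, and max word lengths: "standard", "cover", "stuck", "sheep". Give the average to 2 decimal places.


Lengths: "standard"=8, "cover"=5, "stuck"=5, "sheep"=5
Sum = 23, Count = 4
Average = 23/4 = 5.75
= avg=5.75, min=5, max=8


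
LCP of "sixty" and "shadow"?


Word 1: "sixty"
Word 2: "shadow"
Comparing from start:
  Pos 0: 's' == 's'
  Pos 1: 'i' != 'h' (stop)
LCP = "s" (length 1)


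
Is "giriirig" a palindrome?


Word: "giriirig"
Reversed: "giriirig"
Forward == Backward? giriirig == giriirig
Palindrome = Yes


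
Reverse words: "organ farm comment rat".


Original: "organ farm comment rat"
Words (1..n): organ | farm | comment | rat
Reversed (n..1): rat | comment | farm | organ
Result = "rat comment farm organ"


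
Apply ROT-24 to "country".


Word: "country"
Shift: 24
Each letter → (letter + shift) mod 26:
  'c' (2) + 24 = 0 → 'a'
  'o' (14) + 24 = 12 → 'm'
  'u' (20) + 24 = 18 → 's'
  'n' (13) + 24 = 11 → 'l'
  't' (19) + 24 = 17 → 'r'
  'r' (17) + 24 = 15 → 'p'
  'y' (24) + 24 = 22 → 'w'
Result = "amslrpw"


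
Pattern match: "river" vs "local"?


Pattern of "river": [0, 1, 2, 3, 0]
Pattern of "local": [0, 1, 2, 3, 0]
Patterns match
Same pattern = Yes


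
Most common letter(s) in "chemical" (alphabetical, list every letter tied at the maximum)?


Word: "chemical"
Letter counts:
  'a': 1
  'c': 2
  'e': 1
  'h': 1
  'i': 1
  'l': 1
  'm': 1
Maximum count = 2
Most frequent = 'c' (2 times each)


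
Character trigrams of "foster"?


Word: "foster" (length 6)
Number of trigrams = 6 - 3 + 1 = 4
  Position 0: "fos"
  Position 1: "ost"
  Position 2: "ste"
  Position 3: "ter"
Trigrams = "fos", "ost", "ste", "ter"


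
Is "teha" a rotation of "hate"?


Word: "hate", Candidate: "teha"
Method: check if candidate is substring of word+word
"hatehate" contains "teha"? Yes
Is rotation = Yes


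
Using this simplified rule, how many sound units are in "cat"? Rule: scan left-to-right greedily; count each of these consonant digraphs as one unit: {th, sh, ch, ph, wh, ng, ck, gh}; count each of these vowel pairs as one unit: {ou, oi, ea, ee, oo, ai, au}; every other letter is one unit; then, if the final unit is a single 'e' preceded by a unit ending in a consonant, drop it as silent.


Word: "cat" (3 letters)
Left-to-right scan:
  1. 'c' (letter)
  2. 'a' (letter)
  3. 't' (letter)
Units from scan: 3
Sound units = 3 units


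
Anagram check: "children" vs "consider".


Word 1: "children" → sorted: cdehilnr
Word 2: "consider" → sorted: cdeinors
Same letters? cdehilnr != cdeinors
Anagram = No


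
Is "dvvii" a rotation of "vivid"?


Word: "vivid", Candidate: "dvvii"
Method: check if candidate is substring of word+word
"vividvivid" contains "dvvii"? No
Is rotation = No


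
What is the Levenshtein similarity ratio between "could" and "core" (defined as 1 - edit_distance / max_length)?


Word 1: "could" (length 5)
Word 2: "core" (length 4)
One optimal edit sequence:
  1. keep 'c'
  2. keep 'o'
  3. delete 'u'  (+1)
  4. substitute 'l' -> 'r'  (+1)
  5. substitute 'd' -> 'e'  (+1)
Edit distance = 3
Max length = max(5, 4) = 5
Similarity = 1 - 3/5
= 0.4000


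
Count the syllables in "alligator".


Word: "alligator"
Syllable breakdown: al-li-ga-tor
Counting: 4 parts
= 4 syllables


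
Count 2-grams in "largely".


Word: "largely" (length 7)
Number of 2-grams = length - 2 + 1 = 7 - 2 + 1
= 6


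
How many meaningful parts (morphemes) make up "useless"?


Word: "useless"
Morphemes: use | -less
Each morpheme carries meaning
= 2 morphemes


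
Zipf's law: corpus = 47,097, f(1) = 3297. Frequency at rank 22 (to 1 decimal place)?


Zipf's law: f(r) = f(1) / r
f(1) = 3297
f(22) = 3297 / 22
= 149.9 occurrences


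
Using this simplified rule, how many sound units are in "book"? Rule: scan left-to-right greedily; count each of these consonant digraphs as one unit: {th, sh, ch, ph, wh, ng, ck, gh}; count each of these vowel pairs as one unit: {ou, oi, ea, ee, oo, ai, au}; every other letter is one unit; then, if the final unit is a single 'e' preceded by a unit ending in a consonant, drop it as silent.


Word: "book" (4 letters)
Left-to-right scan:
  [1] 'b' (letter)
  [2] 'oo' (vowel-pair)
  [3] 'k' (letter)
Units from scan: 3
Sound units = 3 units


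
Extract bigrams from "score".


Word: "score" (length 5)
Number of bigrams = 5 - 2 + 1 = 4
  Position 0: "sc"
  Position 1: "co"
  Position 2: "or"
  Position 3: "re"
Bigrams = "sc", "co", "or", "re"


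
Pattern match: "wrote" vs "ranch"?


Pattern of "wrote": [0, 1, 2, 3, 4]
Pattern of "ranch": [0, 1, 2, 3, 4]
Patterns match
Same pattern = Yes


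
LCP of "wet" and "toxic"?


Word 1: "wet"
Word 2: "toxic"
Comparing from start:
  Pos 0: 'w' != 't' (stop)
LCP = "" (length 0)


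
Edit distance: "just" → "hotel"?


Word 1: "just" (length 4)
Word 2: "hotel" (length 5)
One optimal edit sequence (insert/delete/substitute each cost 1):
  1. insert 'h'  (+1)
  2. substitute 'j' -> 'o'  (+1)
  3. substitute 'u' -> 't'  (+1)
  4. substitute 's' -> 'e'  (+1)
  5. substitute 't' -> 'l'  (+1)
Total edit operations: 5
Edit distance = 5


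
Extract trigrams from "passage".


Word: "passage" (length 7)
Number of trigrams = 7 - 3 + 1 = 5
  Position 0: "pas"
  Position 1: "ass"
  Position 2: "ssa"
  Position 3: "sag"
  Position 4: "age"
Trigrams = "pas", "ass", "ssa", "sag", "age"


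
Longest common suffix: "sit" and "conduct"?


Word 1: "sit"
Word 2: "conduct"
Comparing from end:
  Pos -1: 't' == 't'
  Pos -2: 'i' != 'c' (stop)
LCS = "t" (length 1)


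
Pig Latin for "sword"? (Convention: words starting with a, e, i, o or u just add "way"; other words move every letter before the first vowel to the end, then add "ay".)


Word: "sword"
Starts with consonant(s) → move to end, add 'ay'
Consonant cluster: "sw"
Pig Latin = "ordsway"


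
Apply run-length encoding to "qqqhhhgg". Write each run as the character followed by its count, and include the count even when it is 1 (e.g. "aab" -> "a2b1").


String: "qqqhhhgg"
Scanning for consecutive runs:
  'q' x 3
  'h' x 3
  'g' x 2
RLE = "q3h3g2"


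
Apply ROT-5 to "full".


Word: "full"
Shift: 5
Each letter → (letter + shift) mod 26:
  'f' (5) + 5 = 10 → 'k'
  'u' (20) + 5 = 25 → 'z'
  'l' (11) + 5 = 16 → 'q'
  'l' (11) + 5 = 16 → 'q'
Result = "kzqq"


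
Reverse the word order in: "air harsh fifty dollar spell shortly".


Original: "air harsh fifty dollar spell shortly"
Words (1..n): air | harsh | fifty | dollar | spell | shortly
Reversed (n..1): shortly | spell | dollar | fifty | harsh | air
Result = "shortly spell dollar fifty harsh air"


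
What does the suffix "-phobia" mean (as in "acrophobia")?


Suffix: -phobia
As in: acrophobia -> acro- + -phobia
Meaning = fear of


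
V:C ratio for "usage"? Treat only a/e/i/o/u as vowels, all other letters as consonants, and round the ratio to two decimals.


Word: "usage"
Vowels (a,e,i,o,u): 3
Consonants: 2
Ratio = 3/2
= 1.50


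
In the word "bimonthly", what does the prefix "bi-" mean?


Prefix: bi-
As in: bimonthly -> bi- + monthly
Meaning = two


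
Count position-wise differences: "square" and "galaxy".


Comparing character by character (same length = 6):
  Pos 0: 's' vs 'g' !=
  Pos 1: 'q' vs 'a' !=
  Pos 2: 'u' vs 'l' !=
  Pos 3: 'a' vs 'a' =
  Pos 4: 'r' vs 'x' !=
  Pos 5: 'e' vs 'y' !=
Hamming distance = 5


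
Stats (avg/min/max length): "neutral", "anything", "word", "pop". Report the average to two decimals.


Lengths: "neutral"=7, "anything"=8, "word"=4, "pop"=3
Sum = 22, Count = 4
Average = 22/4 = 5.50
= avg=5.50, min=3, max=8


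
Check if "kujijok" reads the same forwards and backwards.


Word: "kujijok"
Reversed: "kojijuk"
Forward == Backward? kujijok != kojijuk
Palindrome = No


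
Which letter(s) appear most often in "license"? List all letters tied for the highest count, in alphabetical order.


Word: "license"
Letter counts:
  'c': 1
  'e': 2
  'i': 1
  'l': 1
  'n': 1
  's': 1
Maximum count = 2
Most frequent = 'e' (2 times each)


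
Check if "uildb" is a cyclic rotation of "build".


Word: "build", Candidate: "uildb"
Method: check if candidate is substring of word+word
"buildbuild" contains "uildb"? Yes
Is rotation = Yes


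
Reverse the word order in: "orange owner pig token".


Original: "orange owner pig token"
Words (1..n): orange | owner | pig | token
Reversed (n..1): token | pig | owner | orange
Result = "token pig owner orange"


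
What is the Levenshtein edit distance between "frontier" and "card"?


Word 1: "frontier" (length 8)
Word 2: "card" (length 4)
One optimal edit sequence (insert/delete/substitute each cost 1):
  1. delete 'f'  (+1)
  2. delete 'r'  (+1)
  3. delete 'o'  (+1)
  4. delete 'n'  (+1)
  5. substitute 't' -> 'c'  (+1)
  6. substitute 'i' -> 'a'  (+1)
  7. substitute 'e' -> 'r'  (+1)
  8. substitute 'r' -> 'd'  (+1)
Total edit operations: 8
Edit distance = 8


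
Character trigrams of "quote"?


Word: "quote" (length 5)
Number of trigrams = 5 - 3 + 1 = 3
  Position 0: "quo"
  Position 1: "uot"
  Position 2: "ote"
Trigrams = "quo", "uot", "ote"


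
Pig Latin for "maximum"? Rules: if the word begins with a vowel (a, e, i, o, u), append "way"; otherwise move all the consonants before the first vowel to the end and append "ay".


Word: "maximum"
Starts with consonant(s) → move to end, add 'ay'
Consonant cluster: "m"
Pig Latin = "aximummay"


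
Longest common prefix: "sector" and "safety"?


Word 1: "sector"
Word 2: "safety"
Comparing from start:
  Pos 0: 's' == 's'
  Pos 1: 'e' != 'a' (stop)
LCP = "s" (length 1)


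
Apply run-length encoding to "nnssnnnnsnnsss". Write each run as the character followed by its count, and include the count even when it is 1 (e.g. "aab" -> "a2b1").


String: "nnssnnnnsnnsss"
Scanning for consecutive runs:
  'n' x 2
  's' x 2
  'n' x 4
  's' x 1
  'n' x 2
  's' x 3
RLE = "n2s2n4s1n2s3"


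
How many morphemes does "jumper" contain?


Word: "jumper"
Morphemes: jump / -er
Each morpheme carries meaning
= 2 morphemes


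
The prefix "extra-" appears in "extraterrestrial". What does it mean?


Prefix: extra-
Example: extraterrestrial = extra- + terrestrial
Meaning = beyond


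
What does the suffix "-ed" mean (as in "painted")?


Suffix: -ed
Example: painted (paint + -ed)
Meaning = past tense


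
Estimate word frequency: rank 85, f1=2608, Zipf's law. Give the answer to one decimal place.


Zipf's law: f(r) = f(1) / r
f(1) = 2608
f(85) = 2608 / 85
= 30.7 occurrences


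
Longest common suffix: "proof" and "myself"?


Word 1: "proof"
Word 2: "myself"
Comparing from end:
  Pos -1: 'f' == 'f'
  Pos -2: 'o' != 'l' (stop)
LCS = "f" (length 1)


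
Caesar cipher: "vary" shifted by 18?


Word: "vary"
Shift: 18
Each letter → (letter + shift) mod 26:
  'v' (21) + 18 = 13 → 'n'
  'a' (0) + 18 = 18 → 's'
  'r' (17) + 18 = 9 → 'j'
  'y' (24) + 18 = 16 → 'q'
Result = "nsjq"


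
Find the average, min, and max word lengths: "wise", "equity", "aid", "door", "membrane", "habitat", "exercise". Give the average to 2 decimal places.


Lengths: "wise"=4, "equity"=6, "aid"=3, "door"=4, "membrane"=8, "habitat"=7, "exercise"=8
Sum = 40, Count = 7
Average = 40/7 = 5.71
= avg=5.71, min=3, max=8


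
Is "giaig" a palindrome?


Word: "giaig"
Reversed: "giaig"
Forward == Backward? giaig == giaig
Palindrome = Yes
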